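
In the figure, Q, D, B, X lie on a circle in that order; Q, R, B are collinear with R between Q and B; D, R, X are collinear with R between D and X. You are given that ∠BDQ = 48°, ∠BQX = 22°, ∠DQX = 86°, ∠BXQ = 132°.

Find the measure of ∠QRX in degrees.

∠QRX = 90°

1. ∠BDX = 22°  [same arc BX]
2. ∠QBX = 26°  [△QBX]
3. ∠DBX = 94°  [cyclic QDBX, opposite ∠Q+∠B]
4. ∠BXD = 64°  [△DBX]
5. ∠BRX = 90°  [△BRX]
6. ∠QRX = 90°  [linear pair at R on QB]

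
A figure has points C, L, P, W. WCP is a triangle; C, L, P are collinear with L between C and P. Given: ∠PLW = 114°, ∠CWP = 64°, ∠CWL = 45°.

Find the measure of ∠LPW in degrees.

1. ∠CLW = 66°  [linear pair at L on CP]
2. ∠LCW = 69°  [△WCL]
3. ∠PCW = 69°  [L on ray CP]
4. ∠CPW = 47°  [△WCP]
5. ∠LPW = 47°  [L on ray PC]

∠LPW = 47°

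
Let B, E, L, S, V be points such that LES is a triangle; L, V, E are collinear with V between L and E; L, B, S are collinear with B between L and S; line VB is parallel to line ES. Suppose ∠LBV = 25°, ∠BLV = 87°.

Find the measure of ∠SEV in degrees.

∠SEV = 68°

1. ∠BVL = 68°  [△LVB]
2. ∠BVE = 112°  [linear pair at V on LE]
3. ∠SEV = 68°  [VB∥ES, co-interior at E–V]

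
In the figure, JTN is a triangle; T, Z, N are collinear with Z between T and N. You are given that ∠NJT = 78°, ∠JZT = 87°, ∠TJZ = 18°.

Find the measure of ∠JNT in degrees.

1. ∠JTZ = 75°  [△JTZ]
2. ∠JTN = 75°  [Z on ray TN]
3. ∠JNT = 27°  [△JTN]

∠JNT = 27°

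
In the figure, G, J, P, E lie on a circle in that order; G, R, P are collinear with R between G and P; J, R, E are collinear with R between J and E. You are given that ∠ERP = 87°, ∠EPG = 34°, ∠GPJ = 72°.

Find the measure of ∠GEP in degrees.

∠GEP = 131°

1. ∠ERG = 93°  [linear pair at R on GP]
2. ∠GEJ = 72°  [same arc GJ]
3. ∠EGP = 15°  [△GRE]
4. ∠GEP = 131°  [△GPE]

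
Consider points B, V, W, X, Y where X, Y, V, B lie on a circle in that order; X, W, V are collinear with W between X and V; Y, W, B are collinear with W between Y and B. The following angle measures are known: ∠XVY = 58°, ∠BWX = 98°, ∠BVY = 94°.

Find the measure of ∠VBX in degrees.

∠VBX = 120°

1. ∠XBY = 58°  [same arc XY]
2. ∠BXV = 24°  [△XWB]
3. ∠BXY = 86°  [cyclic XYVB, opposite ∠X+∠V]
4. ∠BYX = 36°  [△XYB]
5. ∠BVX = 36°  [same arc XB]
6. ∠VBX = 120°  [△XVB]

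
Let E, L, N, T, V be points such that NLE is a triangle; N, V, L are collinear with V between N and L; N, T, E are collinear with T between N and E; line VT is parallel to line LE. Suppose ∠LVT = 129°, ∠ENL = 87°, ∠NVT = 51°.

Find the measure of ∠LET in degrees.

1. ∠TNV = 87°  [V on NL, T on NE]
2. ∠NTV = 42°  [△NVT]
3. ∠ETV = 138°  [linear pair at T on NE]
4. ∠LET = 42°  [VT∥LE, co-interior at E–T]

∠LET = 42°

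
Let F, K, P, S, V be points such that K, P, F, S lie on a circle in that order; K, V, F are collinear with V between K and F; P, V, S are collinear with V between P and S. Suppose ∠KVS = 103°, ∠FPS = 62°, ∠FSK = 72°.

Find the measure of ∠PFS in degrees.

∠PFS = 61°

1. ∠FVS = 77°  [linear pair at V on KF]
2. ∠FKS = 62°  [same arc FS]
3. ∠KFS = 46°  [△KFS]
4. ∠FSP = 57°  [△FVS]
5. ∠PFS = 61°  [△PFS]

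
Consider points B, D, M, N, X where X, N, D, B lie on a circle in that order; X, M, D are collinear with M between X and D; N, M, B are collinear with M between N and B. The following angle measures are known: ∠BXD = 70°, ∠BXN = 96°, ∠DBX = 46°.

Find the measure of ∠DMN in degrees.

∠DMN = 90°

1. ∠BND = 70°  [same arc DB]
2. ∠BDX = 64°  [△XDB]
3. ∠BDN = 84°  [cyclic XNDB, opposite ∠X+∠D]
4. ∠DBN = 26°  [△NDB]
5. ∠BNX = 64°  [same arc XB]
6. ∠DXN = 26°  [same arc ND]
7. ∠NMX = 90°  [△XMN]
8. ∠DMN = 90°  [linear pair at M on XD]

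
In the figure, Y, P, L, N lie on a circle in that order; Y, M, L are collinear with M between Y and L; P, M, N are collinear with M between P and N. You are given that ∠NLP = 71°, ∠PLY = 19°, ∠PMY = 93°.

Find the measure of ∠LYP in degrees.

1. ∠NYP = 109°  [cyclic YPLN, opposite ∠Y+∠L]
2. ∠PNY = 19°  [same arc YP]
3. ∠NPY = 52°  [△YPN]
4. ∠LYP = 35°  [△YMP]

∠LYP = 35°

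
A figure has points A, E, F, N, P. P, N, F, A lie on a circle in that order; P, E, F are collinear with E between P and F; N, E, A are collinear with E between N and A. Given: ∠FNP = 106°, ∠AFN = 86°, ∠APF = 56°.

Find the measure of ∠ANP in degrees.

∠ANP = 50°

1. ∠FAP = 74°  [cyclic PNFA, opposite ∠N+∠A]
2. ∠AFP = 50°  [△PFA]
3. ∠ANP = 50°  [same arc PA]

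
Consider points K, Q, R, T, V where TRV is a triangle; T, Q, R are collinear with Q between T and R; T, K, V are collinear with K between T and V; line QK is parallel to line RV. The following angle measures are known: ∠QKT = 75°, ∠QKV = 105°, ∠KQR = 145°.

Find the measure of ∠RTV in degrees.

1. ∠KQT = 35°  [linear pair at Q on TR]
2. ∠KTQ = 70°  [△TQK]
3. ∠RTV = 70°  [Q on TR, K on TV]

∠RTV = 70°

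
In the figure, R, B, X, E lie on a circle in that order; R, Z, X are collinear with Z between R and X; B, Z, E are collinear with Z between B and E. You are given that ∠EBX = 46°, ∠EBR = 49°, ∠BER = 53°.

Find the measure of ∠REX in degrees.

∠REX = 85°

1. ∠ERX = 46°  [same arc XE]
2. ∠EXR = 49°  [same arc RE]
3. ∠REX = 85°  [△RXE]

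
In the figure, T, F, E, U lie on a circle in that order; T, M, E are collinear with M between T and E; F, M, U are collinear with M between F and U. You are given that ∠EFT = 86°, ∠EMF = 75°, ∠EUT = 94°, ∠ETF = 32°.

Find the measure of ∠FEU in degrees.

∠FEU = 105°

1. ∠FET = 62°  [△TFE]
2. ∠EFU = 43°  [△FME]
3. ∠EUF = 32°  [same arc FE]
4. ∠FEU = 105°  [△FEU]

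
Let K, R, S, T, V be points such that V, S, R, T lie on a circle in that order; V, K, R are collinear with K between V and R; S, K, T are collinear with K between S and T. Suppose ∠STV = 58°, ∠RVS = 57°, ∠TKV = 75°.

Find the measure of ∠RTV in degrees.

∠RTV = 115°

1. ∠SRV = 58°  [same arc VS]
2. ∠RSV = 65°  [△VSR]
3. ∠RTV = 115°  [cyclic VSRT, opposite ∠S+∠T]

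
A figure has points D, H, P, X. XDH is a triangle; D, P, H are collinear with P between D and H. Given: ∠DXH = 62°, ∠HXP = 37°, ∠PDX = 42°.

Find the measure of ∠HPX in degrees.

1. ∠HDX = 42°  [P on ray DH]
2. ∠DHX = 76°  [△XDH]
3. ∠PHX = 76°  [P on ray HD]
4. ∠HPX = 67°  [△XPH]

∠HPX = 67°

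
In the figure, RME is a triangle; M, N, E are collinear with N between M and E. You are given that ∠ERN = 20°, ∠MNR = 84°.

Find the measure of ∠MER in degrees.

∠MER = 64°

1. ∠ENR = 96°  [linear pair at N on ME]
2. ∠NER = 64°  [△RNE]
3. ∠MER = 64°  [N on ray EM]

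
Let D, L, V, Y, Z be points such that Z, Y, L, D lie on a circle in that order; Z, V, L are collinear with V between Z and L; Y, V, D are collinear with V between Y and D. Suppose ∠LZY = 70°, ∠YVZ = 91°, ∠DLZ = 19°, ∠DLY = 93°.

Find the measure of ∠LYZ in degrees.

1. ∠LDY = 70°  [same arc YL]
2. ∠LVY = 89°  [linear pair at V on ZL]
3. ∠DYL = 17°  [△YLD]
4. ∠YLZ = 74°  [△YVL]
5. ∠LYZ = 36°  [△ZYL]

∠LYZ = 36°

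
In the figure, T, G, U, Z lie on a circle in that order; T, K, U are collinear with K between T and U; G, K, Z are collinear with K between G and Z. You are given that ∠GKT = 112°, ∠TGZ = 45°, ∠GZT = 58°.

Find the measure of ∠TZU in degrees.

1. ∠GTU = 23°  [△TKG]
2. ∠GUT = 58°  [same arc TG]
3. ∠TGU = 99°  [△TGU]
4. ∠TZU = 81°  [cyclic TGUZ, opposite ∠G+∠Z]

∠TZU = 81°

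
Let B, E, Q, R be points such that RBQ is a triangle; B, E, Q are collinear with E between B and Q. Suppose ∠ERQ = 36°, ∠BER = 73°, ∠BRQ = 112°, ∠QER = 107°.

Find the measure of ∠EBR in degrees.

∠EBR = 31°

1. ∠EQR = 37°  [△REQ]
2. ∠BQR = 37°  [E on ray QB]
3. ∠QBR = 31°  [△RBQ]
4. ∠EBR = 31°  [E on ray BQ]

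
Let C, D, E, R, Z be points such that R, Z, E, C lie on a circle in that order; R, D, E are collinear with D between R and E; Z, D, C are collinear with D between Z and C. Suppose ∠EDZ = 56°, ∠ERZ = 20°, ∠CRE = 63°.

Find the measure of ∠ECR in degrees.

∠ECR = 81°

1. ∠CDR = 56°  [vertical angles at D]
2. ∠ECZ = 20°  [same arc ZE]
3. ∠CDE = 124°  [linear pair at D on RE]
4. ∠CER = 36°  [△EDC]
5. ∠ECR = 81°  [△REC]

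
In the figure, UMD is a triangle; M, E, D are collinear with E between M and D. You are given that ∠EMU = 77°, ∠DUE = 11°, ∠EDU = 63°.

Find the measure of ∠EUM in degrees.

1. ∠DEU = 106°  [△UED]
2. ∠MEU = 74°  [linear pair at E on MD]
3. ∠EUM = 29°  [△UME]

∠EUM = 29°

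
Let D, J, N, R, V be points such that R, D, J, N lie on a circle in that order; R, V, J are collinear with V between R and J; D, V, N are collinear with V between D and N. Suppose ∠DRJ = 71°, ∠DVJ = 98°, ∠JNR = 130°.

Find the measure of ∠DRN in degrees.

∠DRN = 94°

1. ∠DVR = 82°  [linear pair at V on RJ]
2. ∠JDR = 50°  [cyclic RDJN, opposite ∠D+∠N]
3. ∠NDR = 27°  [△RVD]
4. ∠DJR = 59°  [△RDJ]
5. ∠DNR = 59°  [same arc RD]
6. ∠DRN = 94°  [△RDN]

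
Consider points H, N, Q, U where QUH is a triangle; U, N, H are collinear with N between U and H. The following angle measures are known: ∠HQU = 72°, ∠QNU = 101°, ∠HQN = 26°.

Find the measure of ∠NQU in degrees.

∠NQU = 46°

1. ∠HNQ = 79°  [linear pair at N on UH]
2. ∠NHQ = 75°  [△QNH]
3. ∠QHU = 75°  [N on ray HU]
4. ∠HUQ = 33°  [△QUH]
5. ∠NUQ = 33°  [N on ray UH]
6. ∠NQU = 46°  [△QUN]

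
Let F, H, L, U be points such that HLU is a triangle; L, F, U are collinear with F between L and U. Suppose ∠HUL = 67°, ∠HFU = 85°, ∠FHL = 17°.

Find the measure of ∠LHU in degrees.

∠LHU = 45°

1. ∠HFL = 95°  [linear pair at F on LU]
2. ∠FLH = 68°  [△HLF]
3. ∠HLU = 68°  [F on ray LU]
4. ∠LHU = 45°  [△HLU]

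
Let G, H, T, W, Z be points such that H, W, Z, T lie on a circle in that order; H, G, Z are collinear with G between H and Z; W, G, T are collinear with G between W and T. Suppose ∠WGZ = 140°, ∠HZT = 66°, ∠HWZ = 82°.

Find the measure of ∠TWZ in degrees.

∠TWZ = 16°

1. ∠HTZ = 98°  [cyclic HWZT, opposite ∠W+∠T]
2. ∠THZ = 16°  [△HZT]
3. ∠TWZ = 16°  [same arc ZT]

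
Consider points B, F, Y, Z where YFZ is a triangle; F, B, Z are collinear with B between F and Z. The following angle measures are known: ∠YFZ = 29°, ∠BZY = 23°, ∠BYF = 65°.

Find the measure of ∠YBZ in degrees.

∠YBZ = 94°

1. ∠BFY = 29°  [B on ray FZ]
2. ∠FBY = 86°  [△YFB]
3. ∠YBZ = 94°  [linear pair at B on FZ]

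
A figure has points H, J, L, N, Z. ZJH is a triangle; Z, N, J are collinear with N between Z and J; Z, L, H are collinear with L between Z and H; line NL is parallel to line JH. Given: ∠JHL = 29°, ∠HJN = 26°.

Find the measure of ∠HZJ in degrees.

∠HZJ = 125°

1. ∠JHZ = 29°  [L on ray HZ]
2. ∠HJZ = 26°  [N on ray JZ]
3. ∠HZJ = 125°  [△ZJH]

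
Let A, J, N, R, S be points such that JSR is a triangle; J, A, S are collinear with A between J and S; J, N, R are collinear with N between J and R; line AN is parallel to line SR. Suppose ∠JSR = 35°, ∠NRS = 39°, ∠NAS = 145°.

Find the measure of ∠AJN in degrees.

∠AJN = 106°

1. ∠JRS = 39°  [N on ray RJ]
2. ∠RJS = 106°  [△JSR]
3. ∠AJN = 106°  [A on JS, N on JR]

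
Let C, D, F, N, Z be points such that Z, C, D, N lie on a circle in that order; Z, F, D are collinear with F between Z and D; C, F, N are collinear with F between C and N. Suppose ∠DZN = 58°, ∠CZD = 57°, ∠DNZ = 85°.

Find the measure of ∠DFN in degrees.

1. ∠NDZ = 37°  [△ZDN]
2. ∠CND = 57°  [same arc CD]
3. ∠DFN = 86°  [△DFN]

∠DFN = 86°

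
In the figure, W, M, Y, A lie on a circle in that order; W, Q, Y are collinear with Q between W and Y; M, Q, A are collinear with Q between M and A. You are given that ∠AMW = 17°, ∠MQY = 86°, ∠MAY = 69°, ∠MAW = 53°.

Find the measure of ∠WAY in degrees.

1. ∠AYW = 17°  [same arc WA]
2. ∠AQW = 86°  [vertical angles at Q]
3. ∠AWY = 41°  [△WQA]
4. ∠WAY = 122°  [△WYA]

∠WAY = 122°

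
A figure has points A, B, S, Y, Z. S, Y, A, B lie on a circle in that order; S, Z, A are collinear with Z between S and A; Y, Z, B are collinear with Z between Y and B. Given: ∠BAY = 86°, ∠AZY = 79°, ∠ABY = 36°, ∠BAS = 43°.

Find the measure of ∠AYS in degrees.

∠AYS = 101°

1. ∠AYB = 58°  [△YAB]
2. ∠SAY = 43°  [△YZA]
3. ∠ASY = 36°  [same arc YA]
4. ∠AYS = 101°  [△SYA]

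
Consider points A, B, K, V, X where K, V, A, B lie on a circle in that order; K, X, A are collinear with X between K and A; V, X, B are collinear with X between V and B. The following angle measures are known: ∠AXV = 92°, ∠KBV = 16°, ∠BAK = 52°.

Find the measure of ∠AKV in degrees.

1. ∠KXV = 88°  [linear pair at X on KA]
2. ∠BVK = 52°  [same arc KB]
3. ∠AKV = 40°  [△KXV]

∠AKV = 40°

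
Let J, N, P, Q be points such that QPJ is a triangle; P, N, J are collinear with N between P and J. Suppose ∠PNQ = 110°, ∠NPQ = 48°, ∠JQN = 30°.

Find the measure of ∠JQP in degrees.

1. ∠JNQ = 70°  [linear pair at N on PJ]
2. ∠JPQ = 48°  [N on ray PJ]
3. ∠NJQ = 80°  [△QNJ]
4. ∠PJQ = 80°  [N on ray JP]
5. ∠JQP = 52°  [△QPJ]

∠JQP = 52°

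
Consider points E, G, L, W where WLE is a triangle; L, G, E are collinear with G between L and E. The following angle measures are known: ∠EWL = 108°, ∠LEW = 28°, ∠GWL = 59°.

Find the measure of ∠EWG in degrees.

1. ∠ELW = 44°  [△WLE]
2. ∠GEW = 28°  [G on ray EL]
3. ∠GLW = 44°  [G on ray LE]
4. ∠LGW = 77°  [△WLG]
5. ∠EGW = 103°  [linear pair at G on LE]
6. ∠EWG = 49°  [△WGE]

∠EWG = 49°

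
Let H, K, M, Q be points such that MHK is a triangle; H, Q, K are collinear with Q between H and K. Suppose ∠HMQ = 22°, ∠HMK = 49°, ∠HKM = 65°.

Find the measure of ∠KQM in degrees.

∠KQM = 88°

1. ∠KHM = 66°  [△MHK]
2. ∠MHQ = 66°  [Q on ray HK]
3. ∠HQM = 92°  [△MHQ]
4. ∠KQM = 88°  [linear pair at Q on HK]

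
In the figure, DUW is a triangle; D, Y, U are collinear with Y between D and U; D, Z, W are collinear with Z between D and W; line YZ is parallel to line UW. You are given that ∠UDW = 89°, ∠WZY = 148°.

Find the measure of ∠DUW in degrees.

1. ∠YDZ = 89°  [Y on DU, Z on DW]
2. ∠DZY = 32°  [linear pair at Z on DW]
3. ∠DYZ = 59°  [△DYZ]
4. ∠DUW = 59°  [YZ∥UW, corresponding at Y]

∠DUW = 59°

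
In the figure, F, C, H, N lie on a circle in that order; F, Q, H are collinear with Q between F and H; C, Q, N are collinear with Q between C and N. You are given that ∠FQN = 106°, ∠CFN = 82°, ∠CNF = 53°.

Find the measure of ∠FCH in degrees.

∠FCH = 66°

1. ∠CQH = 106°  [vertical angles at Q]
2. ∠FCN = 45°  [△FCN]
3. ∠CHF = 53°  [same arc FC]
4. ∠CQF = 74°  [linear pair at Q on FH]
5. ∠CFH = 61°  [△FQC]
6. ∠FCH = 66°  [△FCH]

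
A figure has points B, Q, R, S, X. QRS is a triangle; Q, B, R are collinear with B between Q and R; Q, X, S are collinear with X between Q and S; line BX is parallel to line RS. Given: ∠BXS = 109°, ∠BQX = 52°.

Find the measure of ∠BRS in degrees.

1. ∠BXQ = 71°  [linear pair at X on QS]
2. ∠QBX = 57°  [△QBX]
3. ∠RBX = 123°  [linear pair at B on QR]
4. ∠BRS = 57°  [BX∥RS, co-interior at R–B]

∠BRS = 57°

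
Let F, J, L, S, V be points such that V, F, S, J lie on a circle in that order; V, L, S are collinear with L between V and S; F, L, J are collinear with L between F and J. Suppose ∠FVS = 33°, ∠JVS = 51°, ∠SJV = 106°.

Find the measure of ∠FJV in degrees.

1. ∠FJS = 33°  [same arc FS]
2. ∠JFS = 51°  [same arc SJ]
3. ∠JSV = 23°  [△VSJ]
4. ∠FSJ = 96°  [△FSJ]
5. ∠JFV = 23°  [same arc VJ]
6. ∠FVJ = 84°  [cyclic VFSJ, opposite ∠V+∠S]
7. ∠FJV = 73°  [△VFJ]

∠FJV = 73°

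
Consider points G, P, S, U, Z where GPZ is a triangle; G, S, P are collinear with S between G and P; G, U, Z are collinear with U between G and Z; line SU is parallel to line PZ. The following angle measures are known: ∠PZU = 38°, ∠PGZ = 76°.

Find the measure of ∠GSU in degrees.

1. ∠GZP = 38°  [U on ray ZG]
2. ∠GPZ = 66°  [△GPZ]
3. ∠GSU = 66°  [SU∥PZ, corresponding at S]

∠GSU = 66°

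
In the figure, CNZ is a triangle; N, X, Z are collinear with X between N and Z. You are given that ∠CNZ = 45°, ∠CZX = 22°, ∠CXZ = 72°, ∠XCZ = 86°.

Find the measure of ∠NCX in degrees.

∠NCX = 27°

1. ∠CNX = 45°  [X on ray NZ]
2. ∠CXN = 108°  [linear pair at X on NZ]
3. ∠NCX = 27°  [△CNX]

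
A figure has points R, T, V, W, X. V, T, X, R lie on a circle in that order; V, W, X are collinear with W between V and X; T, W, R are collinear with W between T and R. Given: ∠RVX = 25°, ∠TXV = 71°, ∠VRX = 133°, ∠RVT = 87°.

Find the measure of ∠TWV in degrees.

1. ∠RTX = 25°  [same arc XR]
2. ∠TWX = 84°  [△TWX]
3. ∠TWV = 96°  [linear pair at W on VX]

∠TWV = 96°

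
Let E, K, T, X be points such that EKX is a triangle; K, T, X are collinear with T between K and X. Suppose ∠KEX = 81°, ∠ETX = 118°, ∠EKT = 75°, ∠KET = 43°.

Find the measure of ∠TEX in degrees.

1. ∠EKX = 75°  [T on ray KX]
2. ∠EXK = 24°  [△EKX]
3. ∠EXT = 24°  [T on ray XK]
4. ∠TEX = 38°  [△ETX]

∠TEX = 38°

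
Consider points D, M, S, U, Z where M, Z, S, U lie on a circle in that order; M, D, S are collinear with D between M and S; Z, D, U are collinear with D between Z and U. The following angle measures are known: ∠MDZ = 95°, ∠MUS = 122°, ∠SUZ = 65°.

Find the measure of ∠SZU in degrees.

1. ∠SDZ = 85°  [linear pair at D on MS]
2. ∠MZS = 58°  [cyclic MZSU, opposite ∠Z+∠U]
3. ∠SMZ = 65°  [same arc ZS]
4. ∠MSZ = 57°  [△MZS]
5. ∠SZU = 38°  [△ZDS]

∠SZU = 38°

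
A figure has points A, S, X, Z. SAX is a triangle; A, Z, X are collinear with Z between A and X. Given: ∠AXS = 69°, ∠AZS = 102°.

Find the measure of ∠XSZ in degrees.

∠XSZ = 33°

1. ∠SXZ = 69°  [Z on ray XA]
2. ∠SZX = 78°  [linear pair at Z on AX]
3. ∠XSZ = 33°  [△SZX]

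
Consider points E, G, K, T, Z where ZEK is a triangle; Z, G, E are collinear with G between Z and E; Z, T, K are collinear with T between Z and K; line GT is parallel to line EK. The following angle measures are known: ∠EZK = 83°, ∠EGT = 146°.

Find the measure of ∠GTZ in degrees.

∠GTZ = 63°

1. ∠GZT = 83°  [G on ZE, T on ZK]
2. ∠TGZ = 34°  [linear pair at G on ZE]
3. ∠GTZ = 63°  [△ZGT]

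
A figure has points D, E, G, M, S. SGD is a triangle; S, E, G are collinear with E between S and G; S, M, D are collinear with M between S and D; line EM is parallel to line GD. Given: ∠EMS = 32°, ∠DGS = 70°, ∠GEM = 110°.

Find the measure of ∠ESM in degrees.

1. ∠GDS = 32°  [EM∥GD, corresponding at M]
2. ∠DSG = 78°  [△SGD]
3. ∠ESM = 78°  [E on SG, M on SD]

∠ESM = 78°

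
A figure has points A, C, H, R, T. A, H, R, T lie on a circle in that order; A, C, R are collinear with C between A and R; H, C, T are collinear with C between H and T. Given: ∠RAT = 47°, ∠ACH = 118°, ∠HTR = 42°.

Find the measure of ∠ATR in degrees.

∠ATR = 113°

1. ∠RCT = 118°  [vertical angles at C]
2. ∠ART = 20°  [△RCT]
3. ∠ATR = 113°  [△ART]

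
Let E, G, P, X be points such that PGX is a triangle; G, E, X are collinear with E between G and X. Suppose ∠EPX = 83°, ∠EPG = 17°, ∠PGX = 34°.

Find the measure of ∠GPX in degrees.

∠GPX = 100°

1. ∠EGP = 34°  [E on ray GX]
2. ∠GEP = 129°  [△PGE]
3. ∠PEX = 51°  [linear pair at E on GX]
4. ∠EXP = 46°  [△PEX]
5. ∠GXP = 46°  [E on ray XG]
6. ∠GPX = 100°  [△PGX]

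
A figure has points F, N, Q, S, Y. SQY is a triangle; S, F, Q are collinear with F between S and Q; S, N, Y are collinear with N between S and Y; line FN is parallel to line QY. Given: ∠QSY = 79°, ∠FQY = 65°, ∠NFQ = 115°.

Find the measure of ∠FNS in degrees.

∠FNS = 36°

1. ∠FSN = 79°  [F on SQ, N on SY]
2. ∠NFS = 65°  [linear pair at F on SQ]
3. ∠FNS = 36°  [△SFN]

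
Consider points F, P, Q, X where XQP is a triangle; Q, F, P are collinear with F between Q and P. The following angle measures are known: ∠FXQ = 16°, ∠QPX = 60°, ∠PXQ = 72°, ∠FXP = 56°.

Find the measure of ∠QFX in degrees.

∠QFX = 116°

1. ∠FPX = 60°  [F on ray PQ]
2. ∠PFX = 64°  [△XFP]
3. ∠QFX = 116°  [linear pair at F on QP]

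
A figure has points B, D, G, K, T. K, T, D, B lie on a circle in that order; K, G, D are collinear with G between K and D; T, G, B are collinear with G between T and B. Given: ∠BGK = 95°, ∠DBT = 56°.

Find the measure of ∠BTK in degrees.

1. ∠DGT = 95°  [vertical angles at G]
2. ∠DKT = 56°  [same arc TD]
3. ∠KGT = 85°  [linear pair at G on KD]
4. ∠BTK = 39°  [△KGT]

∠BTK = 39°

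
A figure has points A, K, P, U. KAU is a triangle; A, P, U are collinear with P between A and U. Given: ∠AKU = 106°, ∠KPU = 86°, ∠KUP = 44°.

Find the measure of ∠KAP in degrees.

1. ∠AUK = 44°  [P on ray UA]
2. ∠KAU = 30°  [△KAU]
3. ∠KAP = 30°  [P on ray AU]

∠KAP = 30°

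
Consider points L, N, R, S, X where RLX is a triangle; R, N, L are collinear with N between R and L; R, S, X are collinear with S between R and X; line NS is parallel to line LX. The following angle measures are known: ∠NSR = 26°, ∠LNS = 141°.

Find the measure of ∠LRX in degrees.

1. ∠RNS = 39°  [linear pair at N on RL]
2. ∠NRS = 115°  [△RNS]
3. ∠LRX = 115°  [N on RL, S on RX]

∠LRX = 115°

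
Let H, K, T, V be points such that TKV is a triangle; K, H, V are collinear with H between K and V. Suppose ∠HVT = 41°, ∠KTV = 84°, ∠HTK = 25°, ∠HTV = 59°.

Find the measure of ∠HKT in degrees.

1. ∠KVT = 41°  [H on ray VK]
2. ∠TKV = 55°  [△TKV]
3. ∠HKT = 55°  [H on ray KV]

∠HKT = 55°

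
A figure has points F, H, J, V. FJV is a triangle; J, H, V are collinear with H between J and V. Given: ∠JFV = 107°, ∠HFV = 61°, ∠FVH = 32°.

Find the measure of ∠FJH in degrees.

1. ∠FVJ = 32°  [H on ray VJ]
2. ∠FJV = 41°  [△FJV]
3. ∠FJH = 41°  [H on ray JV]

∠FJH = 41°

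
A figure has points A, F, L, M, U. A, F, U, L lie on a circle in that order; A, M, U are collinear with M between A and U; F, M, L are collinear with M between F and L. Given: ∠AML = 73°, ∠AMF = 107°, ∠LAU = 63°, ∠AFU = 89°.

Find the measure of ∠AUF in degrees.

∠AUF = 44°

1. ∠FMU = 73°  [vertical angles at M]
2. ∠LFU = 63°  [same arc UL]
3. ∠AUF = 44°  [△FMU]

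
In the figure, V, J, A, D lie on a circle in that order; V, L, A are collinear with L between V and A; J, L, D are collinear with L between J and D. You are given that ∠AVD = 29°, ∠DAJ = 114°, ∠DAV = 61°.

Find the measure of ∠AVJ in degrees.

∠AVJ = 37°

1. ∠AJD = 29°  [same arc AD]
2. ∠ADJ = 37°  [△JAD]
3. ∠AVJ = 37°  [same arc JA]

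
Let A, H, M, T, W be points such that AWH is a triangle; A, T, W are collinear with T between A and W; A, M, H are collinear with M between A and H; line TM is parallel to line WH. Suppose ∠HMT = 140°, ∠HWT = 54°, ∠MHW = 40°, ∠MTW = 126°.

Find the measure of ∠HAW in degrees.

1. ∠AWH = 54°  [T on ray WA]
2. ∠AHW = 40°  [M on ray HA]
3. ∠HAW = 86°  [△AWH]

∠HAW = 86°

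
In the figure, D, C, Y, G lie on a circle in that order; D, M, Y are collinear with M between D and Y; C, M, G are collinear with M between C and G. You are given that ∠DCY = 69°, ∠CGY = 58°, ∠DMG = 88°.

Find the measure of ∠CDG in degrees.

∠CDG = 97°

1. ∠CDY = 58°  [same arc CY]
2. ∠CMY = 88°  [vertical angles at M]
3. ∠CYD = 53°  [△DCY]
4. ∠CMD = 92°  [linear pair at M on DY]
5. ∠CGD = 53°  [same arc DC]
6. ∠DCG = 30°  [△DMC]
7. ∠CDG = 97°  [△DCG]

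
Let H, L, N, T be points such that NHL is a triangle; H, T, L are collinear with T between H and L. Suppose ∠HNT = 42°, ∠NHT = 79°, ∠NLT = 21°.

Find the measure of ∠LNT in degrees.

1. ∠HTN = 59°  [△NHT]
2. ∠LTN = 121°  [linear pair at T on HL]
3. ∠LNT = 38°  [△NTL]

∠LNT = 38°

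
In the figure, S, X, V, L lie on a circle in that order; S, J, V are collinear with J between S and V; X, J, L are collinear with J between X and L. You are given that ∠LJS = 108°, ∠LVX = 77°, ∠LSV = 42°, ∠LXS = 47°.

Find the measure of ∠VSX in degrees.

1. ∠VJX = 108°  [vertical angles at J]
2. ∠SJX = 72°  [linear pair at J on SV]
3. ∠VSX = 61°  [△SJX]

∠VSX = 61°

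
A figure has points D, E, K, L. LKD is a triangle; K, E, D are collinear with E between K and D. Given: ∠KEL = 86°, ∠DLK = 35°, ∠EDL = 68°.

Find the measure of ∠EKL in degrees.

∠EKL = 77°

1. ∠KDL = 68°  [E on ray DK]
2. ∠DKL = 77°  [△LKD]
3. ∠EKL = 77°  [E on ray KD]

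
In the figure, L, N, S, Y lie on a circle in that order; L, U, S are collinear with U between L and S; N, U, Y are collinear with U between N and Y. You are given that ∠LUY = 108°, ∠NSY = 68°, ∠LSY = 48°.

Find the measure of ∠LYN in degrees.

1. ∠NLY = 112°  [cyclic LNSY, opposite ∠L+∠S]
2. ∠LNY = 48°  [same arc LY]
3. ∠LYN = 20°  [△LNY]

∠LYN = 20°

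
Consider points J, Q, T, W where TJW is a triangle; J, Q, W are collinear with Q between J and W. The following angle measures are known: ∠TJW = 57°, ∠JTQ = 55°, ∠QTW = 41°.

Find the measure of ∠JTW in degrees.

1. ∠QJT = 57°  [Q on ray JW]
2. ∠JQT = 68°  [△TJQ]
3. ∠TQW = 112°  [linear pair at Q on JW]
4. ∠QWT = 27°  [△TQW]
5. ∠JWT = 27°  [Q on ray WJ]
6. ∠JTW = 96°  [△TJW]

∠JTW = 96°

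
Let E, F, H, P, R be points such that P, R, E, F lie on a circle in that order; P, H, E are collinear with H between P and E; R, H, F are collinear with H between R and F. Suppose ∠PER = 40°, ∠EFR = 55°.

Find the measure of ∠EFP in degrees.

∠EFP = 95°

1. ∠EPR = 55°  [same arc RE]
2. ∠ERP = 85°  [△PRE]
3. ∠EFP = 95°  [cyclic PREF, opposite ∠R+∠F]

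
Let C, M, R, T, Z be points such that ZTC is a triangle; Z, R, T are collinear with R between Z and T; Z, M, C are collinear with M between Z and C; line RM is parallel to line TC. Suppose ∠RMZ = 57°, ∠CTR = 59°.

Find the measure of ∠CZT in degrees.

1. ∠TCZ = 57°  [RM∥TC, corresponding at M]
2. ∠CTZ = 59°  [R on ray TZ]
3. ∠CZT = 64°  [△ZTC]

∠CZT = 64°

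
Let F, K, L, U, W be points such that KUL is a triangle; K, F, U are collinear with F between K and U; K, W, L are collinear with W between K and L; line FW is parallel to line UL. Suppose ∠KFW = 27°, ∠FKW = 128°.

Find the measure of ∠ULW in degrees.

1. ∠FWK = 25°  [△KFW]
2. ∠FWL = 155°  [linear pair at W on KL]
3. ∠ULW = 25°  [FW∥UL, co-interior at L–W]

∠ULW = 25°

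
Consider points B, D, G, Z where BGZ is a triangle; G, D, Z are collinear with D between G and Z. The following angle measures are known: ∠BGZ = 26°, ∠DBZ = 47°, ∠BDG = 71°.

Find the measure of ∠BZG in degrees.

1. ∠BDZ = 109°  [linear pair at D on GZ]
2. ∠BZD = 24°  [△BDZ]
3. ∠BZG = 24°  [D on ray ZG]

∠BZG = 24°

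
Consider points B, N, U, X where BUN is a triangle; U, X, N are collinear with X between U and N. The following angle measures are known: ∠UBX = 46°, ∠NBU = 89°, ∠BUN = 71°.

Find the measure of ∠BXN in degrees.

1. ∠BUX = 71°  [X on ray UN]
2. ∠BXU = 63°  [△BUX]
3. ∠BXN = 117°  [linear pair at X on UN]

∠BXN = 117°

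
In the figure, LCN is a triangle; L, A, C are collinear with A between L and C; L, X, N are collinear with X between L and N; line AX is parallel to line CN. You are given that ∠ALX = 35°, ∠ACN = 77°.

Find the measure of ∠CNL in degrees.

∠CNL = 68°

1. ∠CLN = 35°  [A on LC, X on LN]
2. ∠LCN = 77°  [A on ray CL]
3. ∠CNL = 68°  [△LCN]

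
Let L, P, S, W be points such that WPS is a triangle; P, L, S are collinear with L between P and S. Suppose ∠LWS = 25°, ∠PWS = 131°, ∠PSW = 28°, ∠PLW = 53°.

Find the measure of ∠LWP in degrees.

∠LWP = 106°

1. ∠SPW = 21°  [△WPS]
2. ∠LPW = 21°  [L on ray PS]
3. ∠LWP = 106°  [△WPL]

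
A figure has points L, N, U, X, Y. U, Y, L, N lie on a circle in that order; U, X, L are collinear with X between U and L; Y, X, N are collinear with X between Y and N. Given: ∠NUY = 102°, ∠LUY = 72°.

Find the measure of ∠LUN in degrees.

1. ∠NLY = 78°  [cyclic UYLN, opposite ∠U+∠L]
2. ∠LNY = 72°  [same arc YL]
3. ∠LYN = 30°  [△YLN]
4. ∠LUN = 30°  [same arc LN]

∠LUN = 30°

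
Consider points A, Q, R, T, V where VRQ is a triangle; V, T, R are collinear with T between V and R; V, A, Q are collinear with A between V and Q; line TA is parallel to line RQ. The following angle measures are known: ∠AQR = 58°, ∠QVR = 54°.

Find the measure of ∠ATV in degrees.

∠ATV = 68°

1. ∠RQV = 58°  [A on ray QV]
2. ∠QRV = 68°  [△VRQ]
3. ∠ATV = 68°  [TA∥RQ, corresponding at T]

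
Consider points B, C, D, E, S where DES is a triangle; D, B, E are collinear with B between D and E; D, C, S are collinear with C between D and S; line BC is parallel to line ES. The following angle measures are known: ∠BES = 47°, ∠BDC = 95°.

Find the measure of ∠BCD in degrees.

∠BCD = 38°

1. ∠DES = 47°  [B on ray ED]
2. ∠EDS = 95°  [B on DE, C on DS]
3. ∠DSE = 38°  [△DES]
4. ∠BCD = 38°  [BC∥ES, corresponding at C]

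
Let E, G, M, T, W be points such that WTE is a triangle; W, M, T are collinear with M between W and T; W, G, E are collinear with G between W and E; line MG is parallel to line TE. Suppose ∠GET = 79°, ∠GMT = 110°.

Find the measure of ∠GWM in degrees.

∠GWM = 31°

1. ∠TEW = 79°  [G on ray EW]
2. ∠GMW = 70°  [linear pair at M on WT]
3. ∠MGW = 79°  [MG∥TE, corresponding at G]
4. ∠GWM = 31°  [△WMG]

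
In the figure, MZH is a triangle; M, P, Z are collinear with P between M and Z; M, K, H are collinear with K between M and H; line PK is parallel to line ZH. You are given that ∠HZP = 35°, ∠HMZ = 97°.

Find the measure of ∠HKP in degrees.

1. ∠HZM = 35°  [P on ray ZM]
2. ∠MHZ = 48°  [△MZH]
3. ∠MKP = 48°  [PK∥ZH, corresponding at K]
4. ∠HKP = 132°  [linear pair at K on MH]

∠HKP = 132°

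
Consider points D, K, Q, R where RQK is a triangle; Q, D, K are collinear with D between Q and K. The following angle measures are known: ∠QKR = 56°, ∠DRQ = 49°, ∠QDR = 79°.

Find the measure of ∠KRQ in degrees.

∠KRQ = 72°

1. ∠DQR = 52°  [△RQD]
2. ∠KQR = 52°  [D on ray QK]
3. ∠KRQ = 72°  [△RQK]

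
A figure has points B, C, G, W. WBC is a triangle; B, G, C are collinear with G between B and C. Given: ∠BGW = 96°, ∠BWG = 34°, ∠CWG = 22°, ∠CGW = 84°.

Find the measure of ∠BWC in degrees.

∠BWC = 56°

1. ∠GBW = 50°  [△WBG]
2. ∠GCW = 74°  [△WGC]
3. ∠CBW = 50°  [G on ray BC]
4. ∠BCW = 74°  [G on ray CB]
5. ∠BWC = 56°  [△WBC]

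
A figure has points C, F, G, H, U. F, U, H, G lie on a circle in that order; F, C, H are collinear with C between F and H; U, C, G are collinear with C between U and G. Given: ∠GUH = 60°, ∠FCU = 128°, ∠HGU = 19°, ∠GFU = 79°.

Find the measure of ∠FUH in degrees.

∠FUH = 93°

1. ∠HCU = 52°  [linear pair at C on FH]
2. ∠HFU = 19°  [same arc UH]
3. ∠FHU = 68°  [△UCH]
4. ∠FUH = 93°  [△FUH]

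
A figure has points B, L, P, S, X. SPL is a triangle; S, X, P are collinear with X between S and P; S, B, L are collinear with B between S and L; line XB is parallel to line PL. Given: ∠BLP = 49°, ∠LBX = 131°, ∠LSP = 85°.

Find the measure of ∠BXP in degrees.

∠BXP = 134°

1. ∠SBX = 49°  [linear pair at B on SL]
2. ∠BSX = 85°  [X on SP, B on SL]
3. ∠BXS = 46°  [△SXB]
4. ∠BXP = 134°  [linear pair at X on SP]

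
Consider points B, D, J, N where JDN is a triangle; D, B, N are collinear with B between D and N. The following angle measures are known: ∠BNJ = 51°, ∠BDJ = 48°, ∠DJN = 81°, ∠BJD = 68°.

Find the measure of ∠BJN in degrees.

1. ∠DBJ = 64°  [△JDB]
2. ∠JBN = 116°  [linear pair at B on DN]
3. ∠BJN = 13°  [△JBN]

∠BJN = 13°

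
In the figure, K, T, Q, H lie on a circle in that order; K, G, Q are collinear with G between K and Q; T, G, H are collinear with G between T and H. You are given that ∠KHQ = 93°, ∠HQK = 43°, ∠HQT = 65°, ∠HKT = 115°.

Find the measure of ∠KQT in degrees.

∠KQT = 22°

1. ∠HTK = 43°  [same arc KH]
2. ∠KHT = 22°  [△KTH]
3. ∠KQT = 22°  [same arc KT]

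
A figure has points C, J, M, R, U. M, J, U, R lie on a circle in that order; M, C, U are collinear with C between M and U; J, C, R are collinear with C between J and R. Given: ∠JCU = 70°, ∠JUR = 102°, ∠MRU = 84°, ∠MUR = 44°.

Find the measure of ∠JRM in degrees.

∠JRM = 58°

1. ∠MCR = 70°  [vertical angles at C]
2. ∠RMU = 52°  [△MUR]
3. ∠JRM = 58°  [△MCR]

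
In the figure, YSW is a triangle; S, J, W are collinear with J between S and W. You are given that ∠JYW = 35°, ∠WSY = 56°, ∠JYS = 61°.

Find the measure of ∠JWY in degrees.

∠JWY = 28°

1. ∠JSY = 56°  [J on ray SW]
2. ∠SJY = 63°  [△YSJ]
3. ∠WJY = 117°  [linear pair at J on SW]
4. ∠JWY = 28°  [△YJW]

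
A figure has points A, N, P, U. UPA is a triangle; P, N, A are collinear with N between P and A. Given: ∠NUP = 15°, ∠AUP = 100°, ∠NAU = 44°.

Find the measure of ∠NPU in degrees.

1. ∠PAU = 44°  [N on ray AP]
2. ∠APU = 36°  [△UPA]
3. ∠NPU = 36°  [N on ray PA]

∠NPU = 36°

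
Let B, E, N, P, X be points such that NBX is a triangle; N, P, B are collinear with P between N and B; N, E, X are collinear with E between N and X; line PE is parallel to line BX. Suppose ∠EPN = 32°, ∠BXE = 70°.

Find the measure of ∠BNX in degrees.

∠BNX = 78°

1. ∠NBX = 32°  [PE∥BX, corresponding at P]
2. ∠BXN = 70°  [E on ray XN]
3. ∠BNX = 78°  [△NBX]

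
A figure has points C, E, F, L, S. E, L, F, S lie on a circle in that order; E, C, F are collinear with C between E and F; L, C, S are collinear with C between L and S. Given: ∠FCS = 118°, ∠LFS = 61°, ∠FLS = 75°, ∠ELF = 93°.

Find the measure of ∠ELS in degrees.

1. ∠ECS = 62°  [linear pair at C on EF]
2. ∠LES = 119°  [cyclic ELFS, opposite ∠E+∠F]
3. ∠FES = 75°  [same arc FS]
4. ∠ESL = 43°  [△ECS]
5. ∠ELS = 18°  [△ELS]

∠ELS = 18°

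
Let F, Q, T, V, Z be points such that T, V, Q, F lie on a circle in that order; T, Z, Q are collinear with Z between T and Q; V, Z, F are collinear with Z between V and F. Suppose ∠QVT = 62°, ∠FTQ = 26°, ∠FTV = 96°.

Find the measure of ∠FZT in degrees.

∠FZT = 106°

1. ∠QFT = 118°  [cyclic TVQF, opposite ∠V+∠F]
2. ∠FVQ = 26°  [same arc QF]
3. ∠FQT = 36°  [△TQF]
4. ∠FQV = 84°  [cyclic TVQF, opposite ∠T+∠Q]
5. ∠QFV = 70°  [△VQF]
6. ∠FZQ = 74°  [△QZF]
7. ∠FZT = 106°  [linear pair at Z on TQ]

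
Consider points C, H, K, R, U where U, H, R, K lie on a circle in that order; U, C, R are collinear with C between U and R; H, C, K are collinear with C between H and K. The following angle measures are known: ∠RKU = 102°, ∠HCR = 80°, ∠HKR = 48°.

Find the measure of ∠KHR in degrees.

∠KHR = 46°

1. ∠RHU = 78°  [cyclic UHRK, opposite ∠H+∠K]
2. ∠HUR = 48°  [same arc HR]
3. ∠HRU = 54°  [△UHR]
4. ∠KHR = 46°  [△HCR]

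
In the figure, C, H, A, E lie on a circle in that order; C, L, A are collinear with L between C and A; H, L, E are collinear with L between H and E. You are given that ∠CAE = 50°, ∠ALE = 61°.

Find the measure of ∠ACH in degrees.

1. ∠CHE = 50°  [same arc CE]
2. ∠CLH = 61°  [vertical angles at L]
3. ∠ACH = 69°  [△CLH]

∠ACH = 69°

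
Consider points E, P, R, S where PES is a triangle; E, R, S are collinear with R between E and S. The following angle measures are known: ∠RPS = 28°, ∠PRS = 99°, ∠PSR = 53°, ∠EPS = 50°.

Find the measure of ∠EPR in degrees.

∠EPR = 22°

1. ∠ERP = 81°  [linear pair at R on ES]
2. ∠ESP = 53°  [R on ray SE]
3. ∠PES = 77°  [△PES]
4. ∠PER = 77°  [R on ray ES]
5. ∠EPR = 22°  [△PER]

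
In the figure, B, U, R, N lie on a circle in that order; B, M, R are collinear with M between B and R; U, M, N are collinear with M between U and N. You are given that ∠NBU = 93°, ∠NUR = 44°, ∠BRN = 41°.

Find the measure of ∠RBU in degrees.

∠RBU = 49°

1. ∠NRU = 87°  [cyclic BURN, opposite ∠B+∠R]
2. ∠RNU = 49°  [△URN]
3. ∠RBU = 49°  [same arc UR]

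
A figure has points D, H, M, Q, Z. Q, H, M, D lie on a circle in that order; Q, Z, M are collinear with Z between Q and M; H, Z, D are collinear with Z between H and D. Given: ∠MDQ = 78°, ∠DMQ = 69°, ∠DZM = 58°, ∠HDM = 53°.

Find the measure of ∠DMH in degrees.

∠DMH = 94°

1. ∠DQM = 33°  [△QMD]
2. ∠DHM = 33°  [same arc MD]
3. ∠DMH = 94°  [△HMD]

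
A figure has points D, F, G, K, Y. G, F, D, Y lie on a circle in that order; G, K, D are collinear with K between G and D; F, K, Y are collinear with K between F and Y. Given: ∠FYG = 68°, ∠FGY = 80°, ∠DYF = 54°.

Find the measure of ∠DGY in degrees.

1. ∠FDY = 100°  [cyclic GFDY, opposite ∠G+∠D]
2. ∠DFY = 26°  [△FDY]
3. ∠DGY = 26°  [same arc DY]

∠DGY = 26°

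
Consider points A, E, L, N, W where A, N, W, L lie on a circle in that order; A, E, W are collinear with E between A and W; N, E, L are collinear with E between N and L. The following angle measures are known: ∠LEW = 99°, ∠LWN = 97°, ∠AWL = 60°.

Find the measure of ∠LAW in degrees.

1. ∠NLW = 21°  [△WEL]
2. ∠LNW = 62°  [△NWL]
3. ∠LAW = 62°  [same arc WL]

∠LAW = 62°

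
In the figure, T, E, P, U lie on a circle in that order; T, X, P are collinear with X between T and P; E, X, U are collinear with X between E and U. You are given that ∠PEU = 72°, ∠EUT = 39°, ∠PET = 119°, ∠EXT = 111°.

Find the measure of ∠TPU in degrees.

1. ∠PTU = 72°  [same arc PU]
2. ∠PUT = 61°  [cyclic TEPU, opposite ∠E+∠U]
3. ∠TPU = 47°  [△TPU]

∠TPU = 47°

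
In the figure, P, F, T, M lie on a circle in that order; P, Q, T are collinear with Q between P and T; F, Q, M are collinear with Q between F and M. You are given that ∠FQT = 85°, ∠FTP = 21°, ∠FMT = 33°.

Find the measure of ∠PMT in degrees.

1. ∠MQP = 85°  [vertical angles at Q]
2. ∠FMP = 21°  [same arc PF]
3. ∠MQT = 95°  [linear pair at Q on PT]
4. ∠MPT = 74°  [△PQM]
5. ∠MTP = 52°  [△TQM]
6. ∠PMT = 54°  [△PTM]

∠PMT = 54°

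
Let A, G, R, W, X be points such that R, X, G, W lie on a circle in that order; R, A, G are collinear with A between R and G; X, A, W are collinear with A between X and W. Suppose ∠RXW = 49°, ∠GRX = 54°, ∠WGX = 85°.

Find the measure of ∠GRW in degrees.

1. ∠GWX = 54°  [same arc XG]
2. ∠GXW = 41°  [△XGW]
3. ∠GRW = 41°  [same arc GW]

∠GRW = 41°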